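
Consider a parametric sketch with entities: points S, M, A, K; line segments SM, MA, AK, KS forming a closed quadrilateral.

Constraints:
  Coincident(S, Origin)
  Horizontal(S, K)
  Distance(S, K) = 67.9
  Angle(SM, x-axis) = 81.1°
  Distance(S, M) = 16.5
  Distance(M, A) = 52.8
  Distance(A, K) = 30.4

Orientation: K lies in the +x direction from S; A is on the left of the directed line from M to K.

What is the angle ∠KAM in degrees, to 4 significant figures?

104.9°

Checks: SM at 81.10° ✓; |MA| = 52.80 ✓; |AK| = 30.40 ✓.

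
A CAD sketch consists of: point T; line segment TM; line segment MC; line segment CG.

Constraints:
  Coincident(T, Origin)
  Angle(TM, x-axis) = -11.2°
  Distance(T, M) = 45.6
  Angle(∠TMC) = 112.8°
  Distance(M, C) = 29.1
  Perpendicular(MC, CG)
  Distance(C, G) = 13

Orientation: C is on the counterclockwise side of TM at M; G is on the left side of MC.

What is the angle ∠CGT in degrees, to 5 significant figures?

121.83°

T is at the origin; TM runs at -11.2° with length 45.6, so M = 45.6·(cos -11.2°, sin -11.2°) = (44.732, -8.8571). ∠TMC = 112.8°, so MC runs at -11.2° + (180° − 112.8°) = 56.000° from the x-axis; with |MC| = 29.1, C = M + 29.1·(cos 56.000°, sin 56.000°) = (61.004, 15.268). The perpendicularity gives CG at right angles to MC; with |CG| = 13.0 on the left of MC, G = C + 13.0·(-0.82904, 0.55919) = (50.227, 22.537). Then cos ∠CGT = GC·GT / (|GC||GT|), giving 121.83°.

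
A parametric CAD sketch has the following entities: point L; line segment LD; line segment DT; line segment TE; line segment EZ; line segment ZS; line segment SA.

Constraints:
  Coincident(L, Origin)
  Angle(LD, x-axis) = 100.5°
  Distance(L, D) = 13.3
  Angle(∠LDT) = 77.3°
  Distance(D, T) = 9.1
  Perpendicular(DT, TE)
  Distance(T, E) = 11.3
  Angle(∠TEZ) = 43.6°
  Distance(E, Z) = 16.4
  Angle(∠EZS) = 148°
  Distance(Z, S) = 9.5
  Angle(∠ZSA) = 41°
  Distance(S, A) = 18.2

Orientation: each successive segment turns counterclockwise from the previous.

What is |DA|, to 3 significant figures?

10.4

L is at the origin; LD runs at 100.5° with length 13.3, so D = (-2.42, 13.1). ∠LDT = 77.3° gives DT at -157° from the x-axis; with |DT| = 9.1, T = (-10.8, 9.49). DT is perpendicular to TE, so TE runs at -66.8°; with |TE| = 11.3, E = (-6.34, -0.894). ∠TEZ = 43.6° gives EZ at 69.6° from the x-axis; with |EZ| = 16.4, Z = (-0.620, 14.5). ∠EZS = 148.0° gives ZS at 102° from the x-axis; with |ZS| = 9.5, S = (-2.53, 23.8). ∠ZSA = 41.0° gives SA at -119° from the x-axis; with |SA| = 18.2, A = (-11.5, 7.93). Then |DA| = |A − D| = 10.4.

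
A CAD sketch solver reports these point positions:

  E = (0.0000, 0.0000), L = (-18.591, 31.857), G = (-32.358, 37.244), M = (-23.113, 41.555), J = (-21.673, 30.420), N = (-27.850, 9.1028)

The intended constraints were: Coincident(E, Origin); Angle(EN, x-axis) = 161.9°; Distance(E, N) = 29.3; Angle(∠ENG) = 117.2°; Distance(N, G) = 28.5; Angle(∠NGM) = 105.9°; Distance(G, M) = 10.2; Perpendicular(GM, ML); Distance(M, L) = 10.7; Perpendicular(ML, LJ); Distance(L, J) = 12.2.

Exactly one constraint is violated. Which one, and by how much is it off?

Distance(L, J) = 12.2 — off by 8.80.

E = (0.00, 0.00) ✓; EN at 161.9° ✓; |EN| = 29.30 ✓; ∠ENG = 117.2° ✓; |NG| = 28.50 ✓; ∠NGM = 105.9° ✓; |GM| = 10.20 ✓; ∠(GM, ML) = 90.00° ✓; |ML| = 10.70 ✓; ∠(ML, LJ) = 90.00° ✓; |LJ| = 3.401 ✗.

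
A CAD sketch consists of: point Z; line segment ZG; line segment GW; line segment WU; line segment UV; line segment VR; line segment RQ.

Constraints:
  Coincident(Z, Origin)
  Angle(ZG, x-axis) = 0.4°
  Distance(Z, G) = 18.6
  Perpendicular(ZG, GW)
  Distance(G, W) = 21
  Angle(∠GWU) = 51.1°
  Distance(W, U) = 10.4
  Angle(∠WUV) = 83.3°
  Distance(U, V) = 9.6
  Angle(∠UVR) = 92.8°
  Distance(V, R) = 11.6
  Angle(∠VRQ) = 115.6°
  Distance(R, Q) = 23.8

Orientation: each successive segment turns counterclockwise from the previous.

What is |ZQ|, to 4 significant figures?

42.74

Z is at the origin; ZG runs at 0.4° with length 18.6, so G = (18.60, 0.1299). The perpendicularity gives GW at right angles to ZG, so GW runs at 90.40°; with |GW| = 21.0, W = (18.45, 21.13). ∠GWU = 51.1° gives WU at -140.7° from the x-axis; with |WU| = 10.4, U = (10.41, 14.54). ∠WUV = 83.3° gives UV at -44.00° from the x-axis; with |UV| = 9.6, V = (17.31, 7.873). ∠UVR = 92.8° gives VR at 43.20° from the x-axis; with |VR| = 11.6, R = (25.77, 15.81). ∠VRQ = 115.6° gives RQ at 107.6° from the x-axis; with |RQ| = 23.8, Q = (18.57, 38.50). Then |ZQ| = |Q − Z| = 42.74.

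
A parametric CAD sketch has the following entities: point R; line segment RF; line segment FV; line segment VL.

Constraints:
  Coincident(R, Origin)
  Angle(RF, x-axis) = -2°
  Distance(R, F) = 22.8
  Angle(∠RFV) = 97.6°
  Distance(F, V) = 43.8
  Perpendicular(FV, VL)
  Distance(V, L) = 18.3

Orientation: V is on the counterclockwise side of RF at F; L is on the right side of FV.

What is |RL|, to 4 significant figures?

62.16

∠RFV = 97.6°, so FV runs at -2.0° + (180° − 97.6°) = 80.40° from the x-axis; with |FV| = 43.8, V = F + 43.8·(cos 80.40°, sin 80.40°) = (30.09, 42.39). FV ⟂ VL; with |VL| = 18.3 on the right of FV, L = V + 18.3·(0.9860, -0.1668) = (48.13, 39.34). Then |RL| = |L − R| = 62.16.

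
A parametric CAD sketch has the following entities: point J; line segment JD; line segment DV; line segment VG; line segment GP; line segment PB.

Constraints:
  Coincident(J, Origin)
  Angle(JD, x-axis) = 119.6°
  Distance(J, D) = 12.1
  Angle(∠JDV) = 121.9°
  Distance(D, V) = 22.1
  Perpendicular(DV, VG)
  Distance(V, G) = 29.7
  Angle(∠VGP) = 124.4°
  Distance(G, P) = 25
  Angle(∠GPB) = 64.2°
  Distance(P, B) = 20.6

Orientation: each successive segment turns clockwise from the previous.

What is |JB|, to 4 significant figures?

14.03

J is at the origin; JD runs at 119.6° with length 12.1, so D = (-5.977, 10.52). ∠JDV = 121.9° gives DV at 61.50° from the x-axis; with |DV| = 22.1, V = (4.569, 29.94). DV ⟂ VG, so VG runs at -28.50°; with |VG| = 29.7, G = (30.67, 15.77). ∠VGP = 124.4° gives GP at -84.10° from the x-axis; with |GP| = 25.0, P = (33.24, -9.096). ∠GPB = 64.2° gives PB at 160.1° from the x-axis; with |PB| = 20.6, B = (13.87, -2.085). Then |JB| = |B − J| = 14.03.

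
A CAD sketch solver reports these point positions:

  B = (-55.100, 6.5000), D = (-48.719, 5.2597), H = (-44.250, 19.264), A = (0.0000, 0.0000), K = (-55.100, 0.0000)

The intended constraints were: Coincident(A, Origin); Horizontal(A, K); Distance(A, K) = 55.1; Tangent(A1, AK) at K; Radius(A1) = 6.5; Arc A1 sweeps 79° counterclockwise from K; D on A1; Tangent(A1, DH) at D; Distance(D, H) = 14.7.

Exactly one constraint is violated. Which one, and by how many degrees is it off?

Tangent(A1, DH) at D — off by 6.70°.

A = (0.00, 0.00) ✓; A.y = 0.00, K.y = 0.00 ✓; |AK| = 55.10 ✓; ∠(BK, KA) = 90.00° ✓; |BK| = 6.500 ✓; bearing(B→D) − bearing(B→K) = 79.00° ✓; |BD| = 6.500 ✓; ∠(BD, DH) = 96.70° ✗; |DH| = 14.70 ✓.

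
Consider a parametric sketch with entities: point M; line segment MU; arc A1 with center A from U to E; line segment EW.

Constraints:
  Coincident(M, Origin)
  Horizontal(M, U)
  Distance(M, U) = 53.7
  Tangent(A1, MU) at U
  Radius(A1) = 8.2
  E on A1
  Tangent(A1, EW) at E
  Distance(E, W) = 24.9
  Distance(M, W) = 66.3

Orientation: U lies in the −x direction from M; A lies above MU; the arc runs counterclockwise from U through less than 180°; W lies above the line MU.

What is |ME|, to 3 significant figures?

47.7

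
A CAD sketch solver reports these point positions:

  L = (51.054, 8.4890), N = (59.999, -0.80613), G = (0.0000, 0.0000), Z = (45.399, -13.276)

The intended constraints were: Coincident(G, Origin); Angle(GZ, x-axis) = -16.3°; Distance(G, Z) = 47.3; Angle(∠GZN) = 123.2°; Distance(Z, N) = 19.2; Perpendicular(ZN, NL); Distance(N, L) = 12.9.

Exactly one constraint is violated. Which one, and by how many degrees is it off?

Perpendicular(ZN, NL) — off by 3.40°.

G = (0.00, 0.00) ✓; GZ at -16.30° ✓; |GZ| = 47.30 ✓; ∠GZN = 123.2° ✓; |ZN| = 19.20 ✓; ∠(ZN, NL) = 93.40° ✗; |NL| = 12.90 ✓.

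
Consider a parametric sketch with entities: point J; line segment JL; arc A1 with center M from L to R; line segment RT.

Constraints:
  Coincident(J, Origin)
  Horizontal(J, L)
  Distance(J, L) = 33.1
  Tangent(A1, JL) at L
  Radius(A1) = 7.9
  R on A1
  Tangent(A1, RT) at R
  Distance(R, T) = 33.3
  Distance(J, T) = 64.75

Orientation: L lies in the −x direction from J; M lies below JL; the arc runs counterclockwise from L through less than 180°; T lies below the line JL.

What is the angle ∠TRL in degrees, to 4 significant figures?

148.2°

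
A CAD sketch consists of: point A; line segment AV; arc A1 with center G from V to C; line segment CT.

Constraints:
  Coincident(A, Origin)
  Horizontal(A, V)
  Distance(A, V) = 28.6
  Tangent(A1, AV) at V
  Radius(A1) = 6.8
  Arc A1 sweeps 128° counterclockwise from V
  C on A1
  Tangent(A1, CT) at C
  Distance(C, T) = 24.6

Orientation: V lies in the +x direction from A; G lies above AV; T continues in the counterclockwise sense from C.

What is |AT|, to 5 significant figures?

35.726

On A1, V sits at bearing -90° from G; a 128° counterclockwise sweep puts C at bearing 38°, so C = G + 6.8·(cos 38°, sin 38°) = (33.958, 10.986). The tangent condition forces GC to be normal to CT, so CT runs along (−sin 38°, cos 38°); with |CT| = 24.6, T = (18.813, 30.372). Then |AT| = |T − A| = 35.726.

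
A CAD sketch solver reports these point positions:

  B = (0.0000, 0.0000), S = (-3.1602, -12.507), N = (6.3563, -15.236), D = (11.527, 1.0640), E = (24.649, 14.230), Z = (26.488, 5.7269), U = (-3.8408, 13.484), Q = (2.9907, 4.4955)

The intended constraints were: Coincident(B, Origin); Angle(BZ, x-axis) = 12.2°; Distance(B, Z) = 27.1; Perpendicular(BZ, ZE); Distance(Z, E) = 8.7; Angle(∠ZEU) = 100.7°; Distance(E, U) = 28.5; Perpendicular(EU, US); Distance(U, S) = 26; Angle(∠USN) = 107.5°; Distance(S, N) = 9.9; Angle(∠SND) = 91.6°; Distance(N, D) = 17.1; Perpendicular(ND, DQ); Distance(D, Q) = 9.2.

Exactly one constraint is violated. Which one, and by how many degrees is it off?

Perpendicular(ND, DQ) — off by 4.30°.

B = (0.00, 0.00) ✓; BZ at 12.20° ✓; |BZ| = 27.10 ✓; ∠(BZ, ZE) = 90.00° ✓; |ZE| = 8.700 ✓; ∠ZEU = 100.7° ✓; |EU| = 28.50 ✓; ∠(EU, US) = 90.00° ✓; |US| = 26.00 ✓; ∠USN = 107.5° ✓; |SN| = 9.900 ✓; ∠SND = 91.60° ✓; |ND| = 17.10 ✓; ∠(ND, DQ) = 85.70° ✗; |DQ| = 9.200 ✓.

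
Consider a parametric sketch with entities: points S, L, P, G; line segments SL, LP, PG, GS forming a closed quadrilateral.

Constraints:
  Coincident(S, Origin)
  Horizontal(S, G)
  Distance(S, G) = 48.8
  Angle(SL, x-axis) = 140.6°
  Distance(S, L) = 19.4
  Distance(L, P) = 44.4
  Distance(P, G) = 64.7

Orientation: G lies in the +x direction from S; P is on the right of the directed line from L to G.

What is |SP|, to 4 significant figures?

32.42

Checks: |LP| = 44.40 ✓; |PG| = 64.70 ✓.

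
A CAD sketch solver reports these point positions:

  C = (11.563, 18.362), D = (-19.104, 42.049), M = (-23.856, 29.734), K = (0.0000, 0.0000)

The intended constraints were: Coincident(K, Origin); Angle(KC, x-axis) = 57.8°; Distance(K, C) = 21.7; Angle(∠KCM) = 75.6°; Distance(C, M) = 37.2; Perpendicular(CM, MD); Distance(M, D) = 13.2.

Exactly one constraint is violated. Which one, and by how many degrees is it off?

Perpendicular(CM, MD) — off by 3.30°.

K = (0.00, 0.00) ✓; KC at 57.80° ✓; |KC| = 21.70 ✓; ∠KCM = 75.60° ✓; |CM| = 37.20 ✓; ∠(CM, MD) = 93.30° ✗; |MD| = 13.20 ✓.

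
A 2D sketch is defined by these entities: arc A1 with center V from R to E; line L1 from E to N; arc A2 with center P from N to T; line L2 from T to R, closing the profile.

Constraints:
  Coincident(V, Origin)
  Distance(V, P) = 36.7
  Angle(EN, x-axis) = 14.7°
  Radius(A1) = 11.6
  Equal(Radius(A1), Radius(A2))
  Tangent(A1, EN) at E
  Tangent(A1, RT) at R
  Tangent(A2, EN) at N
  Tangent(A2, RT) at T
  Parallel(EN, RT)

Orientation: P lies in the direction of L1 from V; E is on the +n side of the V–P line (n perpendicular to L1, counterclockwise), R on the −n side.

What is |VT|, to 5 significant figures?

38.490

Tangency of A1 to both parallel lines with radius 11.6 puts E and R at V ± 11.6·n: E = (-2.9436, 11.220), R = (2.9436, -11.220). Equal radii place N and T the same way about P: N = P + 11.6·n = (32.555, 20.533), T = P − 11.6·n = (38.442, -1.9074). Then |VT| = |T − V| = 38.490.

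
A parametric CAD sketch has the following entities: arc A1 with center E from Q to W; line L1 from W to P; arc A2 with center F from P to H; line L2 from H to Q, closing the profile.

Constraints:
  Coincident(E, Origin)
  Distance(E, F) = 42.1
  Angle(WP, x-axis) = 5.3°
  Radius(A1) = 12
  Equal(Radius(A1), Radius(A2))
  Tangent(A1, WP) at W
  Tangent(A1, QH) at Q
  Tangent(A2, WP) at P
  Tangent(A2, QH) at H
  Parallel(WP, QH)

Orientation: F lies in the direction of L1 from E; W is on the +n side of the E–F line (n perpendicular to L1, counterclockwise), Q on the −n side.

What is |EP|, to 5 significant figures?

43.777

The slot axis is L1's direction at 5.3°, so u = (cos 5.3°, sin 5.3°) = (0.99572, 0.092371) and n = (−sin 5.3°, cos 5.3°) = (-0.092371, 0.99572). E is at the origin and F lies 42.1 along u from E, so F = 42.1·u = (41.920, 3.8888). Tangency of A1 to both parallel lines with radius 12.0 puts W and Q at E ± 12.0·n: W = (-1.1084, 11.949), Q = (1.1084, -11.949). Equal radii place P and H the same way about F: P = F + 12.0·n = (40.812, 15.837), H = F − 12.0·n = (43.028, -8.0599). Then |EP| = |P − E| = 43.777.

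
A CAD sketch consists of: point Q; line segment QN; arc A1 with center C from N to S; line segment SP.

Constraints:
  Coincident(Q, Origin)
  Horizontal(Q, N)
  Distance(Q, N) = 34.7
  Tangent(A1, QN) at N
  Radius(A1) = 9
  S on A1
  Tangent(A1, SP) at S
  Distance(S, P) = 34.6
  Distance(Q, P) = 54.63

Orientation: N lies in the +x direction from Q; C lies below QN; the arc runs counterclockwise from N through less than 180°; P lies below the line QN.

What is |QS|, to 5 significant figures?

27.871

Q is at the origin; Q and N share the same y with |QN| = 34.7 and N on the +x side, so N = (34.700, 0.0000). Tangency of A1 to QN means the radius CN is perpendicular to QN, so C = N + (0, -9) = (34.700, -9.0000). Since CS ⟂ SP (tangency), |CP| = √(9.0² + 34.6²) = 35.751 regardless of where S sits on A1. So P lies on both circle(Q, 54.63) and circle(C, 35.751); the below-QN intersection is P = (31.533, -44.611). S is the foot of the tangent from P: S = (25.823, -10.485).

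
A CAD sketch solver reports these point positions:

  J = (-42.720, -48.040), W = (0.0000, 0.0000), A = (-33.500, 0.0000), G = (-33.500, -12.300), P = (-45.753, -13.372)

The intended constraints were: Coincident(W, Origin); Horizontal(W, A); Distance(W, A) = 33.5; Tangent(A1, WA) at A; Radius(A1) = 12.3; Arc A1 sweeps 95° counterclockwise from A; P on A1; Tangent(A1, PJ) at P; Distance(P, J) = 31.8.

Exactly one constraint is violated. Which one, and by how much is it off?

Distance(P, J) = 31.8 — off by 3.00.

W = (0.00, 0.00) ✓; W.y = 0.00, A.y = 0.00 ✓; |WA| = 33.50 ✓; ∠(GA, AW) = 90.00° ✓; |GA| = 12.30 ✓; bearing(G→P) − bearing(G→A) = 95.00° ✓; |GP| = 12.30 ✓; ∠(GP, PJ) = 90.00° ✓; |PJ| = 34.80 ✗.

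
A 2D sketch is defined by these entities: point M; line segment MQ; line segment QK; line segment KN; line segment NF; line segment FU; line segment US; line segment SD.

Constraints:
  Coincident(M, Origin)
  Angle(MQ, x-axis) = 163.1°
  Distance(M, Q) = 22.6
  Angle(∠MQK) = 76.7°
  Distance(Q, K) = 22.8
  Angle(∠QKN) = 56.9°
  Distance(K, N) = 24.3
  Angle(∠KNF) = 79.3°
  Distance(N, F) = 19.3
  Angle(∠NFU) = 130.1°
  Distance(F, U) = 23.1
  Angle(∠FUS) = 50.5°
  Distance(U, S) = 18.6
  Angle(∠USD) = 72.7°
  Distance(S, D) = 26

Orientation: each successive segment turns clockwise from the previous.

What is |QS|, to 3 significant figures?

11.2

∠NFU = 130.1° gives FU at 146° from the x-axis; with |FU| = 23.1, U = (-37.0, 12.1). ∠FUS = 50.5° gives US at 16.6° from the x-axis; with |US| = 18.6, S = (-19.1, 17.4). Then |QS| = |S − Q| = 11.2.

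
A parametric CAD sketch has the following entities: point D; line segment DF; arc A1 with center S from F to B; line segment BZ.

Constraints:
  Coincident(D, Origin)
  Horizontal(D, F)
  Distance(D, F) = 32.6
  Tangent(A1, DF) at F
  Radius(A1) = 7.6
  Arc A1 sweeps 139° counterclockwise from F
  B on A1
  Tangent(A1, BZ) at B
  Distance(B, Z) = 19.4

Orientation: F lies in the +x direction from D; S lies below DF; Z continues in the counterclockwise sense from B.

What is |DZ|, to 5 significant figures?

49.647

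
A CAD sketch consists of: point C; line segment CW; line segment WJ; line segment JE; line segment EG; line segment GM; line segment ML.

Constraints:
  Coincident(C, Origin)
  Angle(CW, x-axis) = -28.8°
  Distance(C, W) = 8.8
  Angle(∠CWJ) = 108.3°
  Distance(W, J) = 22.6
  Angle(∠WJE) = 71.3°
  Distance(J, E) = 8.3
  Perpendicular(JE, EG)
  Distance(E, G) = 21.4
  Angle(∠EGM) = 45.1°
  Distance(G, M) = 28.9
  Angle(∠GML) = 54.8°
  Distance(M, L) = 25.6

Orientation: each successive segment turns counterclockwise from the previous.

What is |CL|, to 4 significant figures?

24.93

C is at the origin; CW runs at -28.8° with length 8.8, so W = (7.711, -4.239). ∠CWJ = 108.3° gives WJ at 42.90° from the x-axis; with |WJ| = 22.6, J = (24.27, 11.14). ∠WJE = 71.3° gives JE at 151.6° from the x-axis; with |JE| = 8.3, E = (16.97, 15.09). The perpendicularity gives EG at right angles to JE, so EG runs at -118.4°; with |EG| = 21.4, G = (6.788, -3.732). ∠EGM = 45.1° gives GM at 16.50° from the x-axis; with |GM| = 28.9, M = (34.50, 4.476). ∠GML = 54.8° gives ML at 141.7° from the x-axis; with |ML| = 25.6, L = (14.41, 20.34). Then |CL| = |L − C| = 24.93.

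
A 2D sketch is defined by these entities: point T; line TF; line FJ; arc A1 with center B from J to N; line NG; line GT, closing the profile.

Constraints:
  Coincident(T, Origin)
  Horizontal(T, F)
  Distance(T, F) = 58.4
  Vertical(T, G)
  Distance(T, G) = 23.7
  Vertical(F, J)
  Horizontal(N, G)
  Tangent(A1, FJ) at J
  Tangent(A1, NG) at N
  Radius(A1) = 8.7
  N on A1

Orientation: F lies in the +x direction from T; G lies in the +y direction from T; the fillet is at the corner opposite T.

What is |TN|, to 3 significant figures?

55.1

T is at the origin; TF is horizontal with |TF| = 58.4 and F on the +x side, so F = (58.4, 0.00). TG is vertical with |TG| = 23.7 and G on the +y side, so G = (0.00, 23.7). The virtual corner opposite T is at (58.4, 23.7). A1 meets FJ tangentially, so BJ is at right angles to FJ and the tangent condition forces BN to be normal to NG, with radius 8.7, so the center B sits 8.7 in from both sides at B = (49.7, 15.0). That places the tangent points at J = (58.4, 15.0) on FJ and N = (49.7, 23.7) on NG. Then |TN| = |N − T| = 55.1.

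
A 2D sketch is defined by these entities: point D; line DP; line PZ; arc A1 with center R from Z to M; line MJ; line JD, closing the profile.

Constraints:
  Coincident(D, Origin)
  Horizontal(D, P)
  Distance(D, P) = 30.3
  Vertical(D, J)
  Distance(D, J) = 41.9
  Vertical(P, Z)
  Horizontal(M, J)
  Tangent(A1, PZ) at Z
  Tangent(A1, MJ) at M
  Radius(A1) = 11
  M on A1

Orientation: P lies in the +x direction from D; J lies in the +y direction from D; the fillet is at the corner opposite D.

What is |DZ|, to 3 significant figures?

43.3

The virtual corner opposite D is at (30.3, 41.9). A1 meets PZ tangentially, so RZ is at right angles to PZ and tangency of A1 to MJ means the radius RM is perpendicular to MJ, with radius 11.0, so the center R sits 11.0 in from both sides at R = (19.3, 30.9). That places the tangent points at Z = (30.3, 30.9) on PZ and M = (19.3, 41.9) on MJ. Then |DZ| = |Z − D| = 43.3.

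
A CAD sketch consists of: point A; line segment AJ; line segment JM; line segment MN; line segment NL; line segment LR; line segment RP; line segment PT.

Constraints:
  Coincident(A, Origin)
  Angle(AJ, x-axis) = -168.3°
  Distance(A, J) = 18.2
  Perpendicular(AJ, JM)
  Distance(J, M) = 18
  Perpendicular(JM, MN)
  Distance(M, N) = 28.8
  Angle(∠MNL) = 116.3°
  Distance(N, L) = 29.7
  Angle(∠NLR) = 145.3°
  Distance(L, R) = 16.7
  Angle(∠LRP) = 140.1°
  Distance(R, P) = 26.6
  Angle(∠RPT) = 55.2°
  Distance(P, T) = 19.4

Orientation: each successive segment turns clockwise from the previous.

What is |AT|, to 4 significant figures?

23.60

∠LRP = 140.1° gives RP at -126.6° from the x-axis; with |RP| = 26.6, P = (10.12, -41.66). ∠RPT = 55.2° gives PT at 108.6° from the x-axis; with |PT| = 19.4, T = (3.929, -23.27). Then |AT| = |T − A| = 23.60.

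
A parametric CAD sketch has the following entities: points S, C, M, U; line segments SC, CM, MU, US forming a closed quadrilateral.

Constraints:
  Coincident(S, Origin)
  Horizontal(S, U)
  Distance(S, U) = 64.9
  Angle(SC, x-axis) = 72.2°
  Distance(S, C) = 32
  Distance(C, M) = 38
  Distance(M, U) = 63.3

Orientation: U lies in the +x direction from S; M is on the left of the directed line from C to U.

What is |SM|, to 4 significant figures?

67.91

Checks: |CM| = 38.00 ✓; |MU| = 63.30 ✓.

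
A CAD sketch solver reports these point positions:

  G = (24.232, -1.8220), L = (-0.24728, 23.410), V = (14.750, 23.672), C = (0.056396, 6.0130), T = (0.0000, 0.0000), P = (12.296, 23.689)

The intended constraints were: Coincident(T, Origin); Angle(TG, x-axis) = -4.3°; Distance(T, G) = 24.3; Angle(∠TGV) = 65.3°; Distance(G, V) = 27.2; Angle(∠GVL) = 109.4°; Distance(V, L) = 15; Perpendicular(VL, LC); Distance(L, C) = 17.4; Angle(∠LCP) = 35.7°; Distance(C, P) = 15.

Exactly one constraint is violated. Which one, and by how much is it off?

Distance(C, P) = 15 — off by 6.50.

T = (0.00, 0.00) ✓; TG at -4.300° ✓; |TG| = 24.30 ✓; ∠TGV = 65.30° ✓; |GV| = 27.20 ✓; ∠GVL = 109.4° ✓; |VL| = 15.00 ✓; ∠(VL, LC) = 90.00° ✓; |LC| = 17.40 ✓; ∠LCP = 35.70° ✓; |CP| = 21.50 ✗.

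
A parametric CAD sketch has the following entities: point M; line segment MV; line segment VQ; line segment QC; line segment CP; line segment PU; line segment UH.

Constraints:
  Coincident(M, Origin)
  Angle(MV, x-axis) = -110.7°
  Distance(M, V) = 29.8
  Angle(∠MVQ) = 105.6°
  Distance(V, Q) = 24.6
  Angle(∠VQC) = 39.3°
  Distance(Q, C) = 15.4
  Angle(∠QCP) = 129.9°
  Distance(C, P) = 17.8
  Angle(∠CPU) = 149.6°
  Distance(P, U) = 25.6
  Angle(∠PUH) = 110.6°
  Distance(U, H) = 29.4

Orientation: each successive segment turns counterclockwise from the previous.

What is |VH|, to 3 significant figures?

40.4

M is at the origin; MV runs at -110.7° with length 29.8, so V = (-10.5, -27.9). ∠MVQ = 105.6° gives VQ at -36.3° from the x-axis; with |VQ| = 24.6, Q = (9.29, -42.4). ∠VQC = 39.3° gives QC at 104° from the x-axis; with |QC| = 15.4, C = (5.46, -27.5). ∠QCP = 129.9° gives CP at 154° from the x-axis; with |CP| = 17.8, P = (-10.6, -19.9). ∠CPU = 149.6° gives PU at -175° from the x-axis; with |PU| = 25.6, U = (-36.1, -22.0). ∠PUH = 110.6° gives UH at -106° from the x-axis; with |UH| = 29.4, H = (-44.1, -50.4). Then |VH| = |H − V| = 40.4.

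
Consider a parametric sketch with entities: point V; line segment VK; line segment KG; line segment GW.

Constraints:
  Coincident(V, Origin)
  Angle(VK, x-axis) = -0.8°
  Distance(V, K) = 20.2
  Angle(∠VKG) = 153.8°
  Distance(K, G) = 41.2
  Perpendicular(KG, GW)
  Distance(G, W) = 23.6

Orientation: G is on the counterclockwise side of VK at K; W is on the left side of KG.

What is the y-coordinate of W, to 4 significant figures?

38.71

∠VKG = 153.8°, so KG runs at -0.8° + (180° − 153.8°) = 25.40° from the x-axis; with |KG| = 41.2, G = K + 41.2·(cos 25.40°, sin 25.40°) = (57.42, 17.39). KG ⟂ GW; with |GW| = 23.6 on the left of KG, W = G + 23.6·(-0.4289, 0.9033) = (47.29, 38.71). So W.y = 38.71.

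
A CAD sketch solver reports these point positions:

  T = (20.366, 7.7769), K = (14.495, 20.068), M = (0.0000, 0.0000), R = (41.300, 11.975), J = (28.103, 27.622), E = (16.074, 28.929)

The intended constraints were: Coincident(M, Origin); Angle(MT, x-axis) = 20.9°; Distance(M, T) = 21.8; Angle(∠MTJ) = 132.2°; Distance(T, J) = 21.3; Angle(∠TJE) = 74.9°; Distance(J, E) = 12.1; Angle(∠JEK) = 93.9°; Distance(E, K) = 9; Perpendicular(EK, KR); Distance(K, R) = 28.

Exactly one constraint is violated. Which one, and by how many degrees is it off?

Perpendicular(EK, KR) — off by 6.70°.

M = (0.00, 0.00) ✓; MT at 20.90° ✓; |MT| = 21.80 ✓; ∠MTJ = 132.2° ✓; |TJ| = 21.30 ✓; ∠TJE = 74.90° ✓; |JE| = 12.10 ✓; ∠JEK = 93.90° ✓; |EK| = 9.001 ✓; ∠(EK, KR) = 83.30° ✗; |KR| = 28.00 ✓.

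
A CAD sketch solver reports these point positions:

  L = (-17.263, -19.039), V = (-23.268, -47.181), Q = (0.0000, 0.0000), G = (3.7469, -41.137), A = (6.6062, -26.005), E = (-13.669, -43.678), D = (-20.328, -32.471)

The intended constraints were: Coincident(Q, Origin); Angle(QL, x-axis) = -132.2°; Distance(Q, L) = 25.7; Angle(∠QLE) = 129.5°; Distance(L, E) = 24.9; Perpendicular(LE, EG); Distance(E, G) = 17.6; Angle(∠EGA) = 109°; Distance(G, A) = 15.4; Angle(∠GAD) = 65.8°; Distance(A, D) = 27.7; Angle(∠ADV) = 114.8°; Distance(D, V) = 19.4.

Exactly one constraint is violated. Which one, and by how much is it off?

Distance(D, V) = 19.4 — off by 4.40.

Q = (0.00, 0.00) ✓; QL at -132.2° ✓; |QL| = 25.70 ✓; ∠QLE = 129.5° ✓; |LE| = 24.90 ✓; ∠(LE, EG) = 90.00° ✓; |EG| = 17.60 ✓; ∠EGA = 109.0° ✓; |GA| = 15.40 ✓; ∠GAD = 65.80° ✓; |AD| = 27.70 ✓; ∠ADV = 114.8° ✓; |DV| = 15.00 ✗.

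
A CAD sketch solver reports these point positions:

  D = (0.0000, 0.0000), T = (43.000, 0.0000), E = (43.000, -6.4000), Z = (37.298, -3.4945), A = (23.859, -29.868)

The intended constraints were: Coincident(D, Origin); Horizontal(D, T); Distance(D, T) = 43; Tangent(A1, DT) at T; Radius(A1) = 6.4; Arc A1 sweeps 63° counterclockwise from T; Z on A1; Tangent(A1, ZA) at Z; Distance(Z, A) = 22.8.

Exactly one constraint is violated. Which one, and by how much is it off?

Distance(Z, A) = 22.8 — off by 6.80.

D = (0.00, 0.00) ✓; D.y = 0.00, T.y = 0.00 ✓; |DT| = 43.00 ✓; ∠(ET, TD) = 90.00° ✓; |ET| = 6.400 ✓; bearing(E→Z) − bearing(E→T) = 63.00° ✓; |EZ| = 6.400 ✓; ∠(EZ, ZA) = 90.00° ✓; |ZA| = 29.60 ✗.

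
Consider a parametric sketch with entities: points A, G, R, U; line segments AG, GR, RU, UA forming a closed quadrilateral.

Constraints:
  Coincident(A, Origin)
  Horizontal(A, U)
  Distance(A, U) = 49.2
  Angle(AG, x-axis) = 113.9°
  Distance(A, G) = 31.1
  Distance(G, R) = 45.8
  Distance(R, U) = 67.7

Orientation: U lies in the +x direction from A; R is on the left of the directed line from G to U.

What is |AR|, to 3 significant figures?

64.0

A is at the origin; A and U share the same y with |AU| = 49.2 and U in +x, so U = (49.2, 0). AG runs at 113.9° with |AG| = 31.1, so G = (-12.6, 28.4). R is determined by |GR| = 45.8 and |RU| = 67.7 together: it lies at the intersection of circle(G, 45.8) and circle(U, 67.7). With |GU| = 68.0, the foot of the radical line on GU is 15.7 from G and the perpendicular offset is √(45.8² − 15.7²) = 43.0. Taking the left-of-GU solution: R = (19.7, 60.9).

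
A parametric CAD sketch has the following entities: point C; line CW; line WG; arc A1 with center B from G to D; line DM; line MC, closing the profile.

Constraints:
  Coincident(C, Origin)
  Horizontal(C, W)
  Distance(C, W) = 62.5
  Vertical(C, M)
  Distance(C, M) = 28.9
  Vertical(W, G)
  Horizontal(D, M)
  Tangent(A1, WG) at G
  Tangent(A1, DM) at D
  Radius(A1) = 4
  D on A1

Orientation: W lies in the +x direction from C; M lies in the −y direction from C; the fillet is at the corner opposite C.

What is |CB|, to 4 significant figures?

63.58

C is at the origin; C and W share the same y with |CW| = 62.5 and W on the +x side, so W = (62.50, 0.000). C and M share the same x with |CM| = 28.9 and M on the −y side, so M = (0.000, -28.90). The virtual corner opposite C is at (62.50, -28.90). The tangent condition forces BG to be normal to WG and tangency of A1 to DM means the radius BD is perpendicular to DM, with radius 4.0, so the center B sits 4.0 in from both sides at B = (58.50, -24.90). Then |CB| = |B − C| = 63.58.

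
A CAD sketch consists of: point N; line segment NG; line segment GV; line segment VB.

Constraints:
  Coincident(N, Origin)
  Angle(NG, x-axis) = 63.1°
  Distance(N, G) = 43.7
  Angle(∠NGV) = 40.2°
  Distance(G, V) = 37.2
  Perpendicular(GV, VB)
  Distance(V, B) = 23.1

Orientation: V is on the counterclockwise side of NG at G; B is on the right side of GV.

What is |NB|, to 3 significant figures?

51.4

∠NGV = 40.2°, so GV runs at 63.1° + (180° − 40.2°) = 203° from the x-axis; with |GV| = 37.2, V = G + 37.2·(cos 203°, sin 203°) = (-14.5, 24.5). GV is perpendicular to VB; with |VB| = 23.1 on the right of GV, B = V + 23.1·(-0.389, 0.921) = (-23.5, 45.8). Then |NB| = |B − N| = 51.4.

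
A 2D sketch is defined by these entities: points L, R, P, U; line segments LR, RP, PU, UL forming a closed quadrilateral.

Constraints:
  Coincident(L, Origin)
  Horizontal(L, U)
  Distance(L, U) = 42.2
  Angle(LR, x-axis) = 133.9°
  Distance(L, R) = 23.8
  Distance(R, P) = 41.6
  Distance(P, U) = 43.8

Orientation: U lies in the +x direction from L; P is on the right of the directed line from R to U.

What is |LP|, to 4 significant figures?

19.82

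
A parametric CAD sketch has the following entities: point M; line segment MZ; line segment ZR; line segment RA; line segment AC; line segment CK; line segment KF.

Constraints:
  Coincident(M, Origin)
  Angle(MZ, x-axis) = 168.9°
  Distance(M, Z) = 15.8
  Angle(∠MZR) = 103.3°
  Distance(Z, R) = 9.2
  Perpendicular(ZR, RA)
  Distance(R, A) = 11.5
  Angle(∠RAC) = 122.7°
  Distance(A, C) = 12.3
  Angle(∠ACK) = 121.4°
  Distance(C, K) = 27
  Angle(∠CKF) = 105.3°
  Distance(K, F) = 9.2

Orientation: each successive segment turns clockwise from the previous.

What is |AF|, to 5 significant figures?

35.873

M is at the origin; MZ runs at 168.9° with length 15.8, so Z = (-15.504, 3.0418). ∠MZR = 103.3° gives ZR at 92.200° from the x-axis; with |ZR| = 9.2, R = (-15.858, 12.235). The perpendicularity gives RA at right angles to ZR, so RA runs at 2.2000°; with |RA| = 11.5, A = (-4.3661, 12.677). ∠RAC = 122.7° gives AC at -55.100° from the x-axis; with |AC| = 12.3, C = (2.6713, 2.5887). ∠ACK = 121.4° gives CK at -113.70° from the x-axis; with |CK| = 27.0, K = (-8.1813, -22.134). ∠CKF = 105.3° gives KF at 171.60° from the x-axis; with |KF| = 9.2, F = (-17.283, -20.790). Then |AF| = |F − A| = 35.873.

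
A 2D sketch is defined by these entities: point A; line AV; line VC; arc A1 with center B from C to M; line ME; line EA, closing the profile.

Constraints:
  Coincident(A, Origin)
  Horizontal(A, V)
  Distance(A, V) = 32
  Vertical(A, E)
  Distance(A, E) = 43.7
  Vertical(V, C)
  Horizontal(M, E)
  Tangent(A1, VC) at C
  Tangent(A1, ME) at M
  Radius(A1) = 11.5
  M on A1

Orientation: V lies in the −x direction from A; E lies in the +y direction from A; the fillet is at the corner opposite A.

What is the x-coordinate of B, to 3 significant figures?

-20.5

A is at the origin; A and V share the same y with |AV| = 32.0 and V on the −x side, so V = (-32.0, 0.00). AE is vertical with |AE| = 43.7 and E on the +y side, so E = (0.00, 43.7). The virtual corner opposite A is at (-32.0, 43.7). A1 meets VC tangentially, so BC is at right angles to VC and since A1 is tangent to ME there, BM ⟂ ME, with radius 11.5, so the center B sits 11.5 in from both sides at B = (-20.5, 32.2). So B.x = -20.5.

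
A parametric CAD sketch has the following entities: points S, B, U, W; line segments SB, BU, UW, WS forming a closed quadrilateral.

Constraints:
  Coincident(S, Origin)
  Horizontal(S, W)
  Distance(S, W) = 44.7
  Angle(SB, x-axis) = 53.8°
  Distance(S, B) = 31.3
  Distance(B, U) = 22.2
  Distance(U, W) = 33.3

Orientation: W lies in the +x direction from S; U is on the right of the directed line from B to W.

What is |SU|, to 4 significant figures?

12.37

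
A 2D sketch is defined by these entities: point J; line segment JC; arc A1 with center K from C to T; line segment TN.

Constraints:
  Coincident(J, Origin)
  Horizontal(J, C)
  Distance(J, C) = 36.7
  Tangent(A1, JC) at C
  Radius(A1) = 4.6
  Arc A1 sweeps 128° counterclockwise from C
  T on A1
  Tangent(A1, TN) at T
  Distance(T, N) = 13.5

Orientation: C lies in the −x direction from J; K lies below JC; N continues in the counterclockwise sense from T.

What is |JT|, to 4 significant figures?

41.00

J is at the origin; J and C share the same y with |JC| = 36.7 and C on the −x side, so C = (-36.70, 0.000). The tangent condition forces KC to be normal to JC, so K = C + (0, -4.6) = (-36.70, -4.600). On A1, C sits at bearing 90° from K; a 128° counterclockwise sweep puts T at bearing 218°, so T = K + 4.6·(cos 218°, sin 218°) = (-40.32, -7.432). Then |JT| = |T − J| = 41.00.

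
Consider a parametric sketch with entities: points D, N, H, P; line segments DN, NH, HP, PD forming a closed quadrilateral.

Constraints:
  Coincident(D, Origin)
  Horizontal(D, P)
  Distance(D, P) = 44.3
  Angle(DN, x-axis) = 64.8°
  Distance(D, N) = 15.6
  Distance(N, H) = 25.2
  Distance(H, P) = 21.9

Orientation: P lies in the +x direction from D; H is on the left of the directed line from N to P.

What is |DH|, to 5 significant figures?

36.250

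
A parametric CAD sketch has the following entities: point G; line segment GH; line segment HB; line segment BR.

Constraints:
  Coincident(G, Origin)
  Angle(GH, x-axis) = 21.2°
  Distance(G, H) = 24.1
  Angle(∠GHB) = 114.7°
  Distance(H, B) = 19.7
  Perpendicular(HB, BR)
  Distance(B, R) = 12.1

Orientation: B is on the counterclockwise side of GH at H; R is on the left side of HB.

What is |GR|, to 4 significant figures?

31.34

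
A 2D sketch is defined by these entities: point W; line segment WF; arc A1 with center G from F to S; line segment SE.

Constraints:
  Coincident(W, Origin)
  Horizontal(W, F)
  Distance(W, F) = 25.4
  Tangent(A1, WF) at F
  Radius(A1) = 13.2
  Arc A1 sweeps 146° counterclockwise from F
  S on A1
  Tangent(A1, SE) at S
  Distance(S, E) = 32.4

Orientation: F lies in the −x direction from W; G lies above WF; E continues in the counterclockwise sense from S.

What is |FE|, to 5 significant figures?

46.534

W is at the origin; W and F share the same y with |WF| = 25.4 and F on the −x side, so F = (-25.400, 0.0000). A1 meets WF tangentially, so GF is at right angles to WF, so G = F + (0, 13.2) = (-25.400, 13.200). On A1, F sits at bearing -90° from G; a 146° counterclockwise sweep puts S at bearing 56°, so S = G + 13.2·(cos 56°, sin 56°) = (-18.019, 24.143). A1 meets SE tangentially, so GS is at right angles to SE, so SE runs along (−sin 56°, cos 56°); with |SE| = 32.4, E = (-44.879, 42.261). Then |FE| = |E − F| = 46.534.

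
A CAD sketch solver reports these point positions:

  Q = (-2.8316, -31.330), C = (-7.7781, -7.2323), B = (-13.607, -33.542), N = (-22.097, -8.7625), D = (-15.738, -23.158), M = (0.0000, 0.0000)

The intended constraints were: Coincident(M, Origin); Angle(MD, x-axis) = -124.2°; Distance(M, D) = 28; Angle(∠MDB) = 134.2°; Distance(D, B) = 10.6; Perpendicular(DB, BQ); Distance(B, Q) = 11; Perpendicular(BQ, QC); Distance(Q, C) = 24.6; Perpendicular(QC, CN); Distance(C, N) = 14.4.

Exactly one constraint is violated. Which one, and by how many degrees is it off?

Perpendicular(QC, CN) — off by 5.50°.

M = (0.00, 0.00) ✓; MD at -124.2° ✓; |MD| = 28.00 ✓; ∠MDB = 134.2° ✓; |DB| = 10.60 ✓; ∠(DB, BQ) = 90.00° ✓; |BQ| = 11.00 ✓; ∠(BQ, QC) = 90.00° ✓; |QC| = 24.60 ✓; ∠(QC, CN) = 84.50° ✗; |CN| = 14.40 ✓.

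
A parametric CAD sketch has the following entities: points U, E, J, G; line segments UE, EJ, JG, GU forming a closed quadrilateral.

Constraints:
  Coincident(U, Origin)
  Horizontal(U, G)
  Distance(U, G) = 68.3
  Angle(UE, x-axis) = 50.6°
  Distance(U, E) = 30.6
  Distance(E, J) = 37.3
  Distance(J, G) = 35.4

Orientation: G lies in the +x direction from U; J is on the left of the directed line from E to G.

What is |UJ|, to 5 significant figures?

64.601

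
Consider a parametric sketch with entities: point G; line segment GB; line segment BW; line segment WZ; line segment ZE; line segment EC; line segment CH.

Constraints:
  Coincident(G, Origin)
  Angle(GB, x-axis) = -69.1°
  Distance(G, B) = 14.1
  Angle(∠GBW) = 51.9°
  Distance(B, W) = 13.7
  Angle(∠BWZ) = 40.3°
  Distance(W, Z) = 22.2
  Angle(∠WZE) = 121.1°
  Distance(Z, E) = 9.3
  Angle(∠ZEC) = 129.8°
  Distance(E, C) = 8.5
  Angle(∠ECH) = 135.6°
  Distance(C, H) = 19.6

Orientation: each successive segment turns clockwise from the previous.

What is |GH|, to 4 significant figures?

30.28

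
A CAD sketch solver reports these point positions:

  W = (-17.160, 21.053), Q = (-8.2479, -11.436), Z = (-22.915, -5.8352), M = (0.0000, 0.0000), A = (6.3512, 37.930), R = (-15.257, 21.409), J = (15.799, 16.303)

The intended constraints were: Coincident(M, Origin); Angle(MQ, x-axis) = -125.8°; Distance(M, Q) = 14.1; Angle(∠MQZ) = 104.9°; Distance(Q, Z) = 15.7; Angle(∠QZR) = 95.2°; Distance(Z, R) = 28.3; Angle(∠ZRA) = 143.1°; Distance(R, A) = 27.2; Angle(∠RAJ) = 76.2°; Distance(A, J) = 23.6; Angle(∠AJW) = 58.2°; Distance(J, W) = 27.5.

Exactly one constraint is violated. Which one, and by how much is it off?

Distance(J, W) = 27.5 — off by 5.80.

M = (0.00, 0.00) ✓; MQ at -125.8° ✓; |MQ| = 14.10 ✓; ∠MQZ = 104.9° ✓; |QZ| = 15.70 ✓; ∠QZR = 95.20° ✓; |ZR| = 28.30 ✓; ∠ZRA = 143.1° ✓; |RA| = 27.20 ✓; ∠RAJ = 76.20° ✓; |AJ| = 23.60 ✓; ∠AJW = 58.20° ✓; |JW| = 33.30 ✗.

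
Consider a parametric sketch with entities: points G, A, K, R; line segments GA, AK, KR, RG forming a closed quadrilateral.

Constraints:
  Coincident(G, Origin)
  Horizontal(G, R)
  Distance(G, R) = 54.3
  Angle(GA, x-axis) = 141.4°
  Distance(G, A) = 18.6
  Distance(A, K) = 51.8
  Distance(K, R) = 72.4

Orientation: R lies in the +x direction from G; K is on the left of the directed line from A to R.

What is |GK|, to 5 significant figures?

58.103

Checks: |AK| = 51.80 ✓; |KR| = 72.40 ✓.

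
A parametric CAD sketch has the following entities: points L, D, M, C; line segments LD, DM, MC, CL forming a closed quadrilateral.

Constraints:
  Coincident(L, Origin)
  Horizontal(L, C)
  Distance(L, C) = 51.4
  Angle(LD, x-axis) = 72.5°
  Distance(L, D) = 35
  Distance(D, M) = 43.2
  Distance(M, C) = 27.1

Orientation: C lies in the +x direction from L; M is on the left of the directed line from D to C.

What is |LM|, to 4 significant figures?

59.73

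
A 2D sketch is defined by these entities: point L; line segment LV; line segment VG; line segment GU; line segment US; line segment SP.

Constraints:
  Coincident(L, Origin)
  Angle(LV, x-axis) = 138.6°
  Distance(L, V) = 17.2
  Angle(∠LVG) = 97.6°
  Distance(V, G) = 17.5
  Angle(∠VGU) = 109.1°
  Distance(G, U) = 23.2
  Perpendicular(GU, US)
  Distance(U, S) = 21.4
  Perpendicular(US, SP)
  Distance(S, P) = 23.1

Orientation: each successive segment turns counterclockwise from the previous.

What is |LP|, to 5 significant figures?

9.9606

L is at the origin; LV runs at 138.6° with length 17.2, so V = (-12.902, 11.375). ∠LVG = 97.6° gives VG at -139.00° from the x-axis; with |VG| = 17.5, G = (-26.109, -0.10647). ∠VGU = 109.1° gives GU at -68.100° from the x-axis; with |GU| = 23.2, U = (-17.456, -21.632). GU is perpendicular to US, so US runs at 21.900°; with |US| = 21.4, S = (2.3997, -13.650). The perpendicularity gives SP at right angles to US, so SP runs at 111.90°; with |SP| = 23.1, P = (-6.2163, 7.7827). Then |LP| = |P − L| = 9.9606.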